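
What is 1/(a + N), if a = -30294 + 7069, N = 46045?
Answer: 1/22820 ≈ 4.3821e-5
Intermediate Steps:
a = -23225
1/(a + N) = 1/(-23225 + 46045) = 1/22820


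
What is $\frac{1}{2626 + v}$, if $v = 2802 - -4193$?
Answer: $\frac{1}{9621} \approx 0.00010394$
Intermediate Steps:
$v = 6995$ ($v = 2802 + 4193 = 6995$)
$\frac{1}{2626 + v} = \frac{1}{2626 + 6995} = \frac{1}{9621}$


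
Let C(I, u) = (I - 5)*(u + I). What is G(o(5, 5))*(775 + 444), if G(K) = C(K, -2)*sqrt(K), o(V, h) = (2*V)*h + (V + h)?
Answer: 7777220*sqrt(15) ≈ 3.0121e+7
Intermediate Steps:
C(I, u) = (-5 + I)*(I + u)
o(V, h) = V + h + 2*V*h (o(V, h) = 2*V*h + (V + h) = V + h + 2*V*h)
G(K) = sqrt(K)*(10 + K**2 - 7*K) (G(K) = (K**2 - 5*K - 5*(-2) + K*(-2))*sqrt(K) = (K**2 - 5*K + 10 - 2*K)*sqrt(K) = (10 + K**2 - 7*K)*sqrt(K) = sqrt(K)*(10 + K**2 - 7*K))
G(o(5, 5))*(775 + 444) = (sqrt(5 + 5 + 2*5*5)*(10 + (5 + 5 + 2*5*5)**2 - 7*(5 + 5 + 2*5*5)))*(775 + 444) = (sqrt(5 + 5 + 50)*(10 + (5 + 5 + 50)**2 - 7*(5 + 5 + 50)))*1219 = (sqrt(60)*(10 + 60**2 - 7*60))*1219 = ((2*sqrt(15))*(10 + 3600 - 420))*1219 = ((2*sqrt(15))*3190)*1219 = (6380*sqrt(15))*1219 = 7777220*sqrt(15)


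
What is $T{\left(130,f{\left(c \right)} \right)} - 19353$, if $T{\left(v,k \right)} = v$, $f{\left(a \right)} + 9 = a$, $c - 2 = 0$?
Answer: $-19223$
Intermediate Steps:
$c = 2$ ($c = 2 + 0 = 2$)
$f{\left(a \right)} = -9 + a$
$T{\left(130,f{\left(c \right)} \right)} - 19353 = 130 - 19353 = -19223$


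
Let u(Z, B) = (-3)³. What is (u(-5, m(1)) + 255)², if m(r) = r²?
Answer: 51984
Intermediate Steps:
u(Z, B) = -27
(u(-5, m(1)) + 255)² = (-27 + 255)² = 228² = 51984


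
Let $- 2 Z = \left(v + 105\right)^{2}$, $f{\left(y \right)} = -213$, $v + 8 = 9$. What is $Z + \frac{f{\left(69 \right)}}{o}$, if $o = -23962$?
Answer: $- \frac{134618303}{23962} \approx -5618.0$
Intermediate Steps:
$v = 1$ ($v = -8 + 9 = 1$)
$Z = -5618$ ($Z = - \frac{\left(1 + 105\right)^{2}}{2} = - \frac{106^{2}}{2} = \left(- \frac{1}{2}\right) 11236 = -5618$)
$Z + \frac{f{\left(69 \right)}}{o} = -5618 - \frac{213}{-23962} = -5618 - - \frac{213}{23962} = -5618 + \frac{213}{23962} = - \frac{134618303}{23962}$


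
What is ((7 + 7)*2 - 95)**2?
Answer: 4489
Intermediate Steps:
((7 + 7)*2 - 95)**2 = (14*2 - 95)**2 = (28 - 95)**2 = (-67)**2 = 4489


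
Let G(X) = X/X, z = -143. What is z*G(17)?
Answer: -143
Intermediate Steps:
G(X) = 1
z*G(17) = -143*1 = -143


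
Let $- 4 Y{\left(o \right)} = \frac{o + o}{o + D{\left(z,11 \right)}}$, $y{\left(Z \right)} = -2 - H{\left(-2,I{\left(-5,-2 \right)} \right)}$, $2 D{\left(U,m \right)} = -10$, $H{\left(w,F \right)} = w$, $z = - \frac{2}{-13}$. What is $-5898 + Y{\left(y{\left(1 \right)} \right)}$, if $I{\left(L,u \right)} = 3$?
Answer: $-5898$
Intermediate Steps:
$z = \frac{2}{13}$ ($z = \left(-2\right) \left(- \frac{1}{13}\right) = \frac{2}{13} \approx 0.15385$)
$D{\left(U,m \right)} = -5$ ($D{\left(U,m \right)} = \frac{1}{2} \left(-10\right) = -5$)
$y{\left(Z \right)} = 0$ ($y{\left(Z \right)} = -2 - -2 = -2 + 2 = 0$)
$Y{\left(o \right)} = - \frac{o}{2 \left(-5 + o\right)}$ ($Y{\left(o \right)} = - \frac{\left(o + o\right) \frac{1}{o - 5}}{4} = - \frac{2 o \frac{1}{-5 + o}}{4} = - \frac{o}{2 \left(-5 + o\right)}$)
$-5898 + Y{\left(y{\left(1 \right)} \right)} = -5898 - \frac{0}{-10 + 2 \cdot 0} = -5898 - \frac{0}{-10 + 0} = -5898 - \frac{0}{-10} = -5898 - 0 \left(- \frac{1}{10}\right) = -5898 + 0 = -5898$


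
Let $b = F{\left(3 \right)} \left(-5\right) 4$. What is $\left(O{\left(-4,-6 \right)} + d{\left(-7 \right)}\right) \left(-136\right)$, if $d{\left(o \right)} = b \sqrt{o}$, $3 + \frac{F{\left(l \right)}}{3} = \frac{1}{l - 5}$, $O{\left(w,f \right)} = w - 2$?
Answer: $816 - 28560 i \sqrt{7} \approx 816.0 - 75563.0 i$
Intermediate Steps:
$O{\left(w,f \right)} = -2 + w$
$F{\left(l \right)} = -9 + \frac{3}{-5 + l}$ ($F{\left(l \right)} = -9 + \frac{3}{l - 5} = -9 + \frac{3}{-5 + l}$)
$b = 210$ ($b = \frac{3 \left(16 - 9\right)}{-5 + 3} \left(-5\right) 4 = \frac{3 \left(16 - 9\right)}{-2} \left(-5\right) 4 = 3 \left(- \frac{1}{2}\right) 7 \left(-5\right) 4 = \left(- \frac{21}{2}\right) \left(-5\right) 4 = \frac{105}{2} \cdot 4 = 210$)
$d{\left(o \right)} = 210 \sqrt{o}$
$\left(O{\left(-4,-6 \right)} + d{\left(-7 \right)}\right) \left(-136\right) = \left(\left(-2 - 4\right) + 210 \sqrt{-7}\right) \left(-136\right) = \left(-6 + 210 i \sqrt{7}\right) \left(-136\right) = 816 - 28560 i \sqrt{7}$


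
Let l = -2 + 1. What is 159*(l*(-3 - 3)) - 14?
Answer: 940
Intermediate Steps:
l = -1
159*(l*(-3 - 3)) - 14 = 159*(-(-3 - 3)) - 14 = 159*(-1*(-6)) - 14 = 159*6 - 14 = 954 - 14 = 940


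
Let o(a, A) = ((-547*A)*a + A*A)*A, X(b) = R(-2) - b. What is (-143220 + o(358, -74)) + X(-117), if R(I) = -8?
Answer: -1072891511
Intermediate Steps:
X(b) = -8 - b
o(a, A) = A*(A² - 547*A*a) (o(a, A) = (-547*A*a + A²)*A = (A² - 547*A*a)*A = A*(A² - 547*A*a))
(-143220 + o(358, -74)) + X(-117) = (-143220 + (-74)²*(-74 - 547*358)) + (-8 - 1*(-117)) = (-143220 + 5476*(-74 - 195826)) + (-8 + 117) = (-143220 + 5476*(-195900)) + 109 = (-143220 - 1072748400) + 109 = -1072891620 + 109 = -1072891511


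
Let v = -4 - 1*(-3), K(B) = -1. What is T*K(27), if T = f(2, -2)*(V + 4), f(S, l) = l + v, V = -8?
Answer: -12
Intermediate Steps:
v = -1 (v = -4 + 3 = -1)
f(S, l) = -1 + l (f(S, l) = l - 1 = -1 + l)
T = 12 (T = (-1 - 2)*(-8 + 4) = -3*(-4) = 12)
T*K(27) = 12*(-1) = -12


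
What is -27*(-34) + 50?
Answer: 968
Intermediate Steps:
-27*(-34) + 50 = 918 + 50 = 968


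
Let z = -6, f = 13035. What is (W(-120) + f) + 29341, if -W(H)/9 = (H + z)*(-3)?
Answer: 38974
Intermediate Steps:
W(H) = -162 + 27*H (W(H) = -9*(H - 6)*(-3) = -9*(-6 + H)*(-3) = -9*(18 - 3*H) = -162 + 27*H)
(W(-120) + f) + 29341 = ((-162 + 27*(-120)) + 13035) + 29341 = ((-162 - 3240) + 13035) + 29341 = (-3402 + 13035) + 29341 = 9633 + 29341 = 38974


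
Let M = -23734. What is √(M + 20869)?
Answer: I*√2865 ≈ 53.526*I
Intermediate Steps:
√(M + 20869) = √(-23734 + 20869) = √(-2865) = I*√2865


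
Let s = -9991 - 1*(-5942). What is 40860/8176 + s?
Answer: -8265941/2044 ≈ -4044.0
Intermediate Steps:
s = -4049 (s = -9991 + 5942 = -4049)
40860/8176 + s = 40860/8176 - 4049 = 40860*(1/8176) - 4049 = 10215/2044 - 4049 = -8265941/2044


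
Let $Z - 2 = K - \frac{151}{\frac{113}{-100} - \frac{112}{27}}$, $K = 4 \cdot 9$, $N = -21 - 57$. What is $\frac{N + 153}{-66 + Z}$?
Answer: $\frac{1068825}{8672} \approx 123.25$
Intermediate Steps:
$N = -78$
$K = 36$
$Z = \frac{949238}{14251}$ ($Z = 2 + \left(36 - \frac{151}{\frac{113}{-100} - \frac{112}{27}}\right) = 2 + \left(36 - \frac{151}{113 \left(- \frac{1}{100}\right) - \frac{112}{27}}\right) = 2 + \left(36 - \frac{151}{- \frac{113}{100} - \frac{112}{27}}\right) = 2 + \left(36 - \frac{151}{- \frac{14251}{2700}}\right) = 2 + \left(36 - - \frac{407700}{14251}\right) = 2 + \left(36 + \frac{407700}{14251}\right) = 2 + \frac{920736}{14251} = \frac{949238}{14251} \approx 66.609$)
$\frac{N + 153}{-66 + Z} = \frac{-78 + 153}{-66 + \frac{949238}{14251}} = \frac{75}{\frac{8672}{14251}} = 75 \cdot \frac{14251}{8672} = \frac{1068825}{8672}$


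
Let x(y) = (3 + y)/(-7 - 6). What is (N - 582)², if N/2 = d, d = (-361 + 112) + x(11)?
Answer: 197908624/169 ≈ 1.1711e+6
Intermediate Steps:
x(y) = -3/13 - y/13 (x(y) = (3 + y)/(-13) = (3 + y)*(-1/13) = -3/13 - y/13)
d = -3251/13 (d = (-361 + 112) + (-3/13 - 1/13*11) = -249 + (-3/13 - 11/13) = -249 - 14/13 = -3251/13 ≈ -250.08)
N = -6502/13 (N = 2*(-3251/13) = -6502/13 ≈ -500.15)
(N - 582)² = (-6502/13 - 582)² = (-14068/13)² = 197908624/169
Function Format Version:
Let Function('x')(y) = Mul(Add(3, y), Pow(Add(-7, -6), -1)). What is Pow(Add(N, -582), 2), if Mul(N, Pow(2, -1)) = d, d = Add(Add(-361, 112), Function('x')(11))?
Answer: Rational(197908624, 169) ≈ 1.1711e+6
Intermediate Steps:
Function('x')(y) = Add(Rational(-3, 13), Mul(Rational(-1, 13), y)) (Function('x')(y) = Mul(Add(3, y), Pow(-13, -1)) = Mul(Add(3, y), Rational(-1, 13)) = Add(Rational(-3, 13), Mul(Rational(-1, 13), y)))
d = Rational(-3251, 13) (d = Add(Add(-361, 112), Add(Rational(-3, 13), Mul(Rational(-1, 13), 11))) = Add(-249, Add(Rational(-3, 13), Rational(-11, 13))) = Add(-249, Rational(-14, 13)) = Rational(-3251, 13) ≈ -250.08)
N = Rational(-6502, 13) (N = Mul(2, Rational(-3251, 13)) = Rational(-6502, 13) ≈ -500.15)
Pow(Add(N, -582), 2) = Pow(Add(Rational(-6502, 13), -582), 2) = Pow(Rational(-14068, 13), 2) = Rational(197908624, 169)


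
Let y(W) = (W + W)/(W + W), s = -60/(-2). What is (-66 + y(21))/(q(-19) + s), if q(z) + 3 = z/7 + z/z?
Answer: -455/177 ≈ -2.5706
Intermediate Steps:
q(z) = -2 + z/7 (q(z) = -3 + (z/7 + z/z) = -3 + (z*(⅐) + 1) = -3 + (z/7 + 1) = -3 + (1 + z/7) = -2 + z/7)
s = 30 (s = -½*(-60) = 30)
y(W) = 1 (y(W) = (2*W)/((2*W)) = (2*W)*(1/(2*W)) = 1)
(-66 + y(21))/(q(-19) + s) = (-66 + 1)/((-2 + (⅐)*(-19)) + 30) = -65/((-2 - 19/7) + 30) = -65/(-33/7 + 30) = -65/177/7 = -65*7/177 = -455/177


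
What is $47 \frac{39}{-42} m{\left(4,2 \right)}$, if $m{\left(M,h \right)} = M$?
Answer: $- \frac{1222}{7} \approx -174.57$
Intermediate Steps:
$47 \frac{39}{-42} m{\left(4,2 \right)} = 47 \frac{39}{-42} \cdot 4 = 47 \cdot 39 \left(- \frac{1}{42}\right) 4 = 47 \left(- \frac{13}{14}\right) 4 = \left(- \frac{611}{14}\right) 4 = - \frac{1222}{7}$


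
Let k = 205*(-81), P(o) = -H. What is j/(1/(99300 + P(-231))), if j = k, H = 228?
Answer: -1645090560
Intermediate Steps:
P(o) = -228 (P(o) = -1*228 = -228)
k = -16605
j = -16605
j/(1/(99300 + P(-231))) = -16605/(1/(99300 - 228)) = -16605/(1/99072) = -16605/1/99072 = -16605*99072 = -1645090560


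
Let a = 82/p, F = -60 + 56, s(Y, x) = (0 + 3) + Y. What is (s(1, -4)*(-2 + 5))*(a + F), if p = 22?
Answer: -36/11 ≈ -3.2727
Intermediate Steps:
s(Y, x) = 3 + Y
F = -4
a = 41/11 (a = 82/22 = 82*(1/22) = 41/11 ≈ 3.7273)
(s(1, -4)*(-2 + 5))*(a + F) = ((3 + 1)*(-2 + 5))*(41/11 - 4) = (4*3)*(-3/11) = 12*(-3/11) = -36/11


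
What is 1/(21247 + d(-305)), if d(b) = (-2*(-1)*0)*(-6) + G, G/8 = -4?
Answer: 1/21215 ≈ 4.7136e-5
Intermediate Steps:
G = -32 (G = 8*(-4) = -32)
d(b) = -32 (d(b) = (-2*(-1)*0)*(-6) - 32 = (2*0)*(-6) - 32 = 0*(-6) - 32 = 0 - 32 = -32)
1/(21247 + d(-305)) = 1/(21247 - 32) = 1/21215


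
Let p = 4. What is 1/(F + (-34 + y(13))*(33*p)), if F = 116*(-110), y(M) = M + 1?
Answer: -1/15400 ≈ -6.4935e-5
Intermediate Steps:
y(M) = 1 + M
F = -12760
1/(F + (-34 + y(13))*(33*p)) = 1/(-12760 + (-34 + (1 + 13))*(33*4)) = 1/(-12760 + (-34 + 14)*132) = 1/(-12760 - 20*132) = 1/(-12760 - 2640) = 1/(-15400) = -1/15400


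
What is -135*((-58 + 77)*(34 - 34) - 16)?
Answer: 2160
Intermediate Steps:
-135*((-58 + 77)*(34 - 34) - 16) = -135*(19*0 - 16) = -135*(0 - 16) = -135*(-16) = 2160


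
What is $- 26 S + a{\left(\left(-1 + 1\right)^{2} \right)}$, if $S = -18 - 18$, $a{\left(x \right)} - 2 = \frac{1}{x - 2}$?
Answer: $\frac{1875}{2} \approx 937.5$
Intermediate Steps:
$a{\left(x \right)} = 2 + \frac{1}{-2 + x}$ ($a{\left(x \right)} = 2 + \frac{1}{x - 2} = 2 + \frac{1}{-2 + x}$)
$S = -36$ ($S = -18 - 18 = -36$)
$- 26 S + a{\left(\left(-1 + 1\right)^{2} \right)} = \left(-26\right) \left(-36\right) + \frac{-3 + 2 \left(-1 + 1\right)^{2}}{-2 + \left(-1 + 1\right)^{2}} = 936 + \frac{-3 + 2 \cdot 0^{2}}{-2 + 0^{2}} = 936 + \frac{-3 + 2 \cdot 0}{-2 + 0} = 936 + \frac{-3 + 0}{-2} = 936 - - \frac{3}{2} = 936 + \frac{3}{2} = \frac{1875}{2}$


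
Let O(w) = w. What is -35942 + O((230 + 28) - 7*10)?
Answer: -35754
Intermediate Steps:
-35942 + O((230 + 28) - 7*10) = -35942 + ((230 + 28) - 7*10) = -35942 + (258 - 70) = -35942 + 188 = -35754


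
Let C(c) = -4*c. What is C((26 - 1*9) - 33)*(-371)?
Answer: -23744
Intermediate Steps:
C((26 - 1*9) - 33)*(-371) = -4*((26 - 1*9) - 33)*(-371) = -4*((26 - 9) - 33)*(-371) = -4*(17 - 33)*(-371) = -4*(-16)*(-371) = 64*(-371) = -23744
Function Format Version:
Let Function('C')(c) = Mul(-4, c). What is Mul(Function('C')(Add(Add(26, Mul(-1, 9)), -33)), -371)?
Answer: -23744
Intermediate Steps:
Mul(Function('C')(Add(Add(26, Mul(-1, 9)), -33)), -371) = Mul(Mul(-4, Add(Add(26, Mul(-1, 9)), -33)), -371) = Mul(Mul(-4, Add(Add(26, -9), -33)), -371) = Mul(Mul(-4, Add(17, -33)), -371) = Mul(Mul(-4, -16), -371) = Mul(64, -371) = -23744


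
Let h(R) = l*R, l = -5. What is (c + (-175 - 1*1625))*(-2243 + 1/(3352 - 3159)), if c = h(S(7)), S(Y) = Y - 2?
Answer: 790038850/193 ≈ 4.0935e+6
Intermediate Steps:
S(Y) = -2 + Y
h(R) = -5*R
c = -25 (c = -5*(-2 + 7) = -5*5 = -25)
(c + (-175 - 1*1625))*(-2243 + 1/(3352 - 3159)) = (-25 + (-175 - 1*1625))*(-2243 + 1/(3352 - 3159)) = (-25 + (-175 - 1625))*(-2243 + 1/193) = (-25 - 1800)*(-2243 + 1/193) = -1825*(-432898/193) = 790038850/193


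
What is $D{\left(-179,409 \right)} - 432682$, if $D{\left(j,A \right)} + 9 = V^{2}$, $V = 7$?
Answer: $-432642$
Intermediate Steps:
$D{\left(j,A \right)} = 40$ ($D{\left(j,A \right)} = -9 + 7^{2} = -9 + 49 = 40$)
$D{\left(-179,409 \right)} - 432682 = 40 - 432682 = -432642$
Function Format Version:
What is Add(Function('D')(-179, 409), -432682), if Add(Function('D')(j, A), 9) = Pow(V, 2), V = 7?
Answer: -432642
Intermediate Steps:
Function('D')(j, A) = 40 (Function('D')(j, A) = Add(-9, Pow(7, 2)) = Add(-9, 49) = 40)
Add(Function('D')(-179, 409), -432682) = Add(40, -432682) = -432642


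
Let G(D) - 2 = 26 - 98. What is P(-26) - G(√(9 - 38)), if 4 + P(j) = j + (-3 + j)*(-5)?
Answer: 185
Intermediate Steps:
G(D) = -70 (G(D) = 2 + (26 - 98) = 2 - 72 = -70)
P(j) = 11 - 4*j (P(j) = -4 + (j + (-3 + j)*(-5)) = -4 + (j + (15 - 5*j)) = -4 + (15 - 4*j) = 11 - 4*j)
P(-26) - G(√(9 - 38)) = (11 - 4*(-26)) - 1*(-70) = (11 + 104) + 70 = 115 + 70 = 185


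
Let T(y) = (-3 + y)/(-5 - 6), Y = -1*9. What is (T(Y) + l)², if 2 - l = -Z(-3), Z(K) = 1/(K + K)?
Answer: 37249/4356 ≈ 8.5512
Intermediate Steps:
Y = -9
T(y) = 3/11 - y/11 (T(y) = (-3 + y)/(-11) = (-3 + y)*(-1/11) = 3/11 - y/11)
Z(K) = 1/(2*K)
l = 11/6 (l = 2 - (-1)*(½)/(-3) = 2 - (-1)*(½)*(-⅓) = 2 - (-1)*(-1)/6 = 2 - 1*⅙ = 2 - ⅙ = 11/6 ≈ 1.8333)
(T(Y) + l)² = ((3/11 - 1/11*(-9)) + 11/6)² = ((3/11 + 9/11) + 11/6)² = (12/11 + 11/6)² = (193/66)² = 37249/4356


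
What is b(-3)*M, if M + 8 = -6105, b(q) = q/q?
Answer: -6113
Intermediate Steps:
b(q) = 1
M = -6113 (M = -8 - 6105 = -6113)
b(-3)*M = 1*(-6113) = -6113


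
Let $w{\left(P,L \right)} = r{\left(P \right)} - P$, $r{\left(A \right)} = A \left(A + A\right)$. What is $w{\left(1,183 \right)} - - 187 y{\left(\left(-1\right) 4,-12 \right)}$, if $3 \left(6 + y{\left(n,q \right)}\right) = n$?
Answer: $- \frac{4111}{3} \approx -1370.3$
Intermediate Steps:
$r{\left(A \right)} = 2 A^{2}$ ($r{\left(A \right)} = A 2 A = 2 A^{2}$)
$y{\left(n,q \right)} = -6 + \frac{n}{3}$
$w{\left(P,L \right)} = - P + 2 P^{2}$ ($w{\left(P,L \right)} = 2 P^{2} - P = - P + 2 P^{2}$)
$w{\left(1,183 \right)} - - 187 y{\left(\left(-1\right) 4,-12 \right)} = 1 \left(-1 + 2 \cdot 1\right) - - 187 \left(-6 + \frac{\left(-1\right) 4}{3}\right) = 1 \left(-1 + 2\right) - - 187 \left(-6 + \frac{1}{3} \left(-4\right)\right) = 1 \cdot 1 - - 187 \left(-6 - \frac{4}{3}\right) = 1 - \left(-187\right) \left(- \frac{22}{3}\right) = 1 - \frac{4114}{3} = - \frac{4111}{3}$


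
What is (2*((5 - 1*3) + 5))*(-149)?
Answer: -2086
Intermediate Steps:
(2*((5 - 1*3) + 5))*(-149) = (2*((5 - 3) + 5))*(-149) = (2*(2 + 5))*(-149) = (2*7)*(-149) = 14*(-149) = -2086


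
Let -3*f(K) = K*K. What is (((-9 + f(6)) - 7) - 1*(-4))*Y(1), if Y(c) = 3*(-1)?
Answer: 72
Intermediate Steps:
f(K) = -K²/3 (f(K) = -K*K/3 = -K²/3)
Y(c) = -3
(((-9 + f(6)) - 7) - 1*(-4))*Y(1) = (((-9 - ⅓*6²) - 7) - 1*(-4))*(-3) = (((-9 - ⅓*36) - 7) + 4)*(-3) = (((-9 - 12) - 7) + 4)*(-3) = ((-21 - 7) + 4)*(-3) = (-28 + 4)*(-3) = -24*(-3) = 72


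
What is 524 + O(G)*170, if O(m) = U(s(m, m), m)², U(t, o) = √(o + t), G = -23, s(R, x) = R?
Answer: -7296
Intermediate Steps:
O(m) = 2*m (O(m) = (√(m + m))² = (√(2*m))² = (√2*√m)² = 2*m)
524 + O(G)*170 = 524 + (2*(-23))*170 = 524 - 46*170 = 524 - 7820 = -7296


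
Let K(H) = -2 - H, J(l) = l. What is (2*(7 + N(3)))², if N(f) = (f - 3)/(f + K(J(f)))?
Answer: 196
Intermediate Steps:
N(f) = 3/2 - f/2 (N(f) = (f - 3)/(f + (-2 - f)) = (-3 + f)/(-2) = (-3 + f)*(-½) = 3/2 - f/2)
(2*(7 + N(3)))² = (2*(7 + (3/2 - ½*3)))² = (2*(7 + (3/2 - 3/2)))² = (2*(7 + 0))² = (2*7)² = 14² = 196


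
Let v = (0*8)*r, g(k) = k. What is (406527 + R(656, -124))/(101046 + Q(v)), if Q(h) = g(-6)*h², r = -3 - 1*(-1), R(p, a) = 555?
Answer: 67847/16841 ≈ 4.0287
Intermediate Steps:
r = -2 (r = -3 + 1 = -2)
v = 0 (v = (0*8)*(-2) = 0*(-2) = 0)
Q(h) = -6*h²
(406527 + R(656, -124))/(101046 + Q(v)) = (406527 + 555)/(101046 - 6*0²) = 407082/(101046 - 6*0) = 407082/(101046 + 0) = 407082/101046 = 407082*(1/101046) = 67847/16841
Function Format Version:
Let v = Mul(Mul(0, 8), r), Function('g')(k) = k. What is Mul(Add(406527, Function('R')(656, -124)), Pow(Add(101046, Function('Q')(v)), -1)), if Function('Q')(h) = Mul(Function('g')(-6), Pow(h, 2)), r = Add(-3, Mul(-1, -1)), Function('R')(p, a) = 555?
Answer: Rational(67847, 16841) ≈ 4.0287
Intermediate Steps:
r = -2 (r = Add(-3, 1) = -2)
v = 0 (v = Mul(Mul(0, 8), -2) = Mul(0, -2) = 0)
Function('Q')(h) = Mul(-6, Pow(h, 2))
Mul(Add(406527, Function('R')(656, -124)), Pow(Add(101046, Function('Q')(v)), -1)) = Mul(Add(406527, 555), Pow(Add(101046, Mul(-6, Pow(0, 2))), -1)) = Mul(407082, Pow(Add(101046, Mul(-6, 0)), -1)) = Mul(407082, Pow(Add(101046, 0), -1)) = Mul(407082, Pow(101046, -1)) = Mul(407082, Rational(1, 101046)) = Rational(67847, 16841)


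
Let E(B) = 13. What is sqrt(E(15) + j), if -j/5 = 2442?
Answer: I*sqrt(12197) ≈ 110.44*I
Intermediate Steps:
j = -12210 (j = -5*2442 = -12210)
sqrt(E(15) + j) = sqrt(13 - 12210) = sqrt(-12197) = I*sqrt(12197)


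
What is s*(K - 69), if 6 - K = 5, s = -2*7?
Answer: 952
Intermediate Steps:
s = -14
K = 1 (K = 6 - 1*5 = 6 - 5 = 1)
s*(K - 69) = -14*(1 - 69) = -14*(-68) = 952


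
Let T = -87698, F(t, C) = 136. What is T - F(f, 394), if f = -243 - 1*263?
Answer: -87834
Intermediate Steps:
f = -506 (f = -243 - 263 = -506)
T - F(f, 394) = -87698 - 1*136 = -87698 - 136 = -87834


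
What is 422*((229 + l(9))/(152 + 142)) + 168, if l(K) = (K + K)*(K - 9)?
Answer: 73015/147 ≈ 496.70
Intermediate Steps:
l(K) = 2*K*(-9 + K) (l(K) = (2*K)*(-9 + K) = 2*K*(-9 + K))
422*((229 + l(9))/(152 + 142)) + 168 = 422*((229 + 2*9*(-9 + 9))/(152 + 142)) + 168 = 422*((229 + 2*9*0)/294) + 168 = 422*((229 + 0)*(1/294)) + 168 = 422*(229*(1/294)) + 168 = 422*(229/294) + 168 = 48319/147 + 168 = 73015/147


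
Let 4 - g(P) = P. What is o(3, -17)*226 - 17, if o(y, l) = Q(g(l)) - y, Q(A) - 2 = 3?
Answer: 435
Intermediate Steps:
g(P) = 4 - P
Q(A) = 5 (Q(A) = 2 + 3 = 5)
o(y, l) = 5 - y
o(3, -17)*226 - 17 = (5 - 1*3)*226 - 17 = (5 - 3)*226 - 17 = 2*226 - 17 = 452 - 17 = 435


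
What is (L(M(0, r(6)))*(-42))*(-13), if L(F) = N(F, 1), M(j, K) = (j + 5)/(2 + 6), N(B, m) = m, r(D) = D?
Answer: 546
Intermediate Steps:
M(j, K) = 5/8 + j/8 (M(j, K) = (5 + j)/8 = (5 + j)*(⅛) = 5/8 + j/8)
L(F) = 1
(L(M(0, r(6)))*(-42))*(-13) = (1*(-42))*(-13) = -42*(-13) = 546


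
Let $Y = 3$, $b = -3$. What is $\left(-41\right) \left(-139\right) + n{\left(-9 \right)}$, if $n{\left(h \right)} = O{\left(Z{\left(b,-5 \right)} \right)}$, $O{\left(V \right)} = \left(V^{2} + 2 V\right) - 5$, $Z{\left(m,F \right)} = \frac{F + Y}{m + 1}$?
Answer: $5697$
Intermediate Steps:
$Z{\left(m,F \right)} = \frac{3 + F}{1 + m}$ ($Z{\left(m,F \right)} = \frac{F + 3}{m + 1} = \frac{3 + F}{1 + m}$)
$O{\left(V \right)} = -5 + V^{2} + 2 V$
$n{\left(h \right)} = -2$ ($n{\left(h \right)} = -5 + \left(\frac{3 - 5}{1 - 3}\right)^{2} + 2 \frac{3 - 5}{1 - 3} = -5 + \left(\frac{1}{-2} \left(-2\right)\right)^{2} + 2 \frac{1}{-2} \left(-2\right) = -5 + \left(\left(- \frac{1}{2}\right) \left(-2\right)\right)^{2} + 2 \left(\left(- \frac{1}{2}\right) \left(-2\right)\right) = -5 + 1^{2} + 2 \cdot 1 = -5 + 1 + 2 = -2$)
$\left(-41\right) \left(-139\right) + n{\left(-9 \right)} = \left(-41\right) \left(-139\right) - 2 = 5699 - 2 = 5697$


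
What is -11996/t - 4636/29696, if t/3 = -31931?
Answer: -21965783/711167232 ≈ -0.030887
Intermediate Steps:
t = -95793 (t = 3*(-31931) = -95793)
-11996/t - 4636/29696 = -11996/(-95793) - 4636/29696 = -11996*(-1/95793) - 4636*1/29696 = 11996/95793 - 1159/7424 = -21965783/711167232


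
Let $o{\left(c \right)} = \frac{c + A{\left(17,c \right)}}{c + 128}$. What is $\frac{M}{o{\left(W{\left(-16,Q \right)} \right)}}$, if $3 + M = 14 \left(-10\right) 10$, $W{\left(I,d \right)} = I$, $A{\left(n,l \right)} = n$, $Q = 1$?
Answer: $-157136$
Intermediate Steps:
$o{\left(c \right)} = \frac{17 + c}{128 + c}$ ($o{\left(c \right)} = \frac{c + 17}{c + 128} = \frac{17 + c}{128 + c}$)
$M = -1403$ ($M = -3 + 14 \left(-10\right) 10 = -3 - 1400 = -1403$)
$\frac{M}{o{\left(W{\left(-16,Q \right)} \right)}} = - \frac{1403}{\frac{1}{128 - 16} \left(17 - 16\right)} = - \frac{1403}{\frac{1}{112} \cdot 1} = - 1403 \frac{1}{\frac{1}{112}} = \left(-1403\right) 112 = -157136$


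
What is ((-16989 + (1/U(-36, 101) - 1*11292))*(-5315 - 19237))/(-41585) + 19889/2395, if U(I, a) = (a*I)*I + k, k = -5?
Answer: -43512184364304577/2607245970565 ≈ -16689.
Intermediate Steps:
U(I, a) = -5 + a*I**2 (U(I, a) = (a*I)*I - 5 = (I*a)*I - 5 = a*I**2 - 5 = -5 + a*I**2)
((-16989 + (1/U(-36, 101) - 1*11292))*(-5315 - 19237))/(-41585) + 19889/2395 = ((-16989 + (1/(-5 + 101*(-36)**2) - 1*11292))*(-5315 - 19237))/(-41585) + 19889/2395 = ((-16989 + (1/(-5 + 101*1296) - 11292))*(-24552))*(-1/41585) + 19889*(1/2395) = ((-16989 + (1/(-5 + 130896) - 11292))*(-24552))*(-1/41585) + 19889/2395 = ((-16989 + (1/130891 - 11292))*(-24552))*(-1/41585) + 19889/2395 = ((-16989 - 1478021171/130891)*(-24552))*(-1/41585) + 19889/2395 = -3701728370/130891*(-24552)*(-1/41585) + 19889/2395 = (90884834940240/130891)*(-1/41585) + 19889/2395 = -18176966988048/1088620447 + 19889/2395 = -43512184364304577/2607245970565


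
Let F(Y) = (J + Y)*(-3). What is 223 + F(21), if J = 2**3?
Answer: 136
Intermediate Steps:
J = 8
F(Y) = -24 - 3*Y (F(Y) = (8 + Y)*(-3) = -24 - 3*Y)
223 + F(21) = 223 + (-24 - 3*21) = 223 + (-24 - 63) = 223 - 87 = 136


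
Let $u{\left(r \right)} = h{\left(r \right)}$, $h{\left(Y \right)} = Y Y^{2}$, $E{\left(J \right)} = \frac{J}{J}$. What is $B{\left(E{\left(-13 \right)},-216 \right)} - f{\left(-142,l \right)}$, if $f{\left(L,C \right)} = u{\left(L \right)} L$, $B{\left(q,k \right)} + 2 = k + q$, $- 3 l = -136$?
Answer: $-406587113$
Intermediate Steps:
$E{\left(J \right)} = 1$
$l = \frac{136}{3}$ ($l = \left(- \frac{1}{3}\right) \left(-136\right) = \frac{136}{3} \approx 45.333$)
$h{\left(Y \right)} = Y^{3}$
$u{\left(r \right)} = r^{3}$
$B{\left(q,k \right)} = -2 + k + q$ ($B{\left(q,k \right)} = -2 + \left(k + q\right) = -2 + k + q$)
$f{\left(L,C \right)} = L^{4}$ ($f{\left(L,C \right)} = L^{3} L = L^{4}$)
$B{\left(E{\left(-13 \right)},-216 \right)} - f{\left(-142,l \right)} = \left(-2 - 216 + 1\right) - \left(-142\right)^{4} = -217 - 406586896 = -406587113$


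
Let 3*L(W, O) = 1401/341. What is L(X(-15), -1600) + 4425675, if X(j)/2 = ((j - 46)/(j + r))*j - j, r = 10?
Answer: 1509155642/341 ≈ 4.4257e+6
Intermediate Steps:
X(j) = -2*j + 2*j*(-46 + j)/(10 + j) (X(j) = 2*(((j - 46)/(j + 10))*j - j) = 2*(((-46 + j)/(10 + j))*j - j) = 2*(j*(-46 + j)/(10 + j) - j) = 2*(-j + j*(-46 + j)/(10 + j)) = -2*j + 2*j*(-46 + j)/(10 + j))
L(W, O) = 467/341 (L(W, O) = (1401/341)/3 = (1401*(1/341))/3 = (⅓)*(1401/341) = 467/341)
L(X(-15), -1600) + 4425675 = 467/341 + 4425675 = 1509155642/341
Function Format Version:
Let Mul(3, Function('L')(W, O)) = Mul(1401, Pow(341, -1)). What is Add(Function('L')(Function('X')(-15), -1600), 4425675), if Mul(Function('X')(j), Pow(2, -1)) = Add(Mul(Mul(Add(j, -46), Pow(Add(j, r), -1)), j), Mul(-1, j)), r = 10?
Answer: Rational(1509155642, 341) ≈ 4.4257e+6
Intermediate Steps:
Function('X')(j) = Add(Mul(-2, j), Mul(2, j, Pow(Add(10, j), -1), Add(-46, j))) (Function('X')(j) = Mul(2, Add(Mul(Mul(Add(j, -46), Pow(Add(j, 10), -1)), j), Mul(-1, j))) = Mul(2, Add(Mul(Mul(Add(-46, j), Pow(Add(10, j), -1)), j), Mul(-1, j))) = Mul(2, Add(Mul(Mul(Pow(Add(10, j), -1), Add(-46, j)), j), Mul(-1, j))) = Mul(2, Add(Mul(j, Pow(Add(10, j), -1), Add(-46, j)), Mul(-1, j))) = Mul(2, Add(Mul(-1, j), Mul(j, Pow(Add(10, j), -1), Add(-46, j)))) = Add(Mul(-2, j), Mul(2, j, Pow(Add(10, j), -1), Add(-46, j))))
Function('L')(W, O) = Rational(467, 341) (Function('L')(W, O) = Mul(Rational(1, 3), Mul(1401, Pow(341, -1))) = Mul(Rational(1, 3), Mul(1401, Rational(1, 341))) = Mul(Rational(1, 3), Rational(1401, 341)) = Rational(467, 341))
Add(Function('L')(Function('X')(-15), -1600), 4425675) = Add(Rational(467, 341), 4425675) = Rational(1509155642, 341)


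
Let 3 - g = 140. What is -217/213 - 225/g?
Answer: 18196/29181 ≈ 0.62356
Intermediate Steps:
g = -137 (g = 3 - 1*140 = 3 - 140 = -137)
-217/213 - 225/g = -217/213 - 225/(-137) = -217*1/213 - 225*(-1/137) = -217/213 + 225/137 = 18196/29181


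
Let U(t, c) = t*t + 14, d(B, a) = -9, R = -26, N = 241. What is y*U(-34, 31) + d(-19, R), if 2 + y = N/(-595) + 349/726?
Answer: -32548380/14399 ≈ -2260.5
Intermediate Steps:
y = -831251/431970 (y = -2 + (241/(-595) + 349/726) = -2 + (241*(-1/595) + 349*(1/726)) = -2 + (-241/595 + 349/726) = -2 + 32689/431970 = -831251/431970 ≈ -1.9243)
U(t, c) = 14 + t² (U(t, c) = t² + 14 = 14 + t²)
y*U(-34, 31) + d(-19, R) = -831251*(14 + (-34)²)/431970 - 9 = -831251*(14 + 1156)/431970 - 9 = -831251/431970*1170 - 9 = -32418789/14399 - 9 = -32548380/14399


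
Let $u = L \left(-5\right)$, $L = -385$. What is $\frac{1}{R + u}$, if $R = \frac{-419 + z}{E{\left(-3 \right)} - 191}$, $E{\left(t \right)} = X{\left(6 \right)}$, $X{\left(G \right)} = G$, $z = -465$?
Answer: $\frac{185}{357009} \approx 0.00051819$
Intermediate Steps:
$E{\left(t \right)} = 6$
$u = 1925$ ($u = \left(-385\right) \left(-5\right) = 1925$)
$R = \frac{884}{185}$ ($R = \frac{-419 - 465}{6 - 191} = - \frac{884}{-185} = \left(-884\right) \left(- \frac{1}{185}\right) = \frac{884}{185} \approx 4.7784$)
$\frac{1}{R + u} = \frac{1}{\frac{884}{185} + 1925} = \frac{1}{\frac{357009}{185}} = \frac{185}{357009}$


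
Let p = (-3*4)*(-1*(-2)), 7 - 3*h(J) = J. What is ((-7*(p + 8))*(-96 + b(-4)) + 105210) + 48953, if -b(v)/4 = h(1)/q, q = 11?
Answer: 1576625/11 ≈ 1.4333e+5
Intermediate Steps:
h(J) = 7/3 - J/3
p = -24 (p = -12*2 = -24)
b(v) = -8/11 (b(v) = -4*(7/3 - ⅓*1)/11 = -4*(7/3 - ⅓)/11 = -8/11)
((-7*(p + 8))*(-96 + b(-4)) + 105210) + 48953 = ((-7*(-24 + 8))*(-96 - 8/11) + 105210) + 48953 = (-7*(-16)*(-1064/11) + 105210) + 48953 = (112*(-1064/11) + 105210) + 48953 = (-119168/11 + 105210) + 48953 = 1038142/11 + 48953 = 1576625/11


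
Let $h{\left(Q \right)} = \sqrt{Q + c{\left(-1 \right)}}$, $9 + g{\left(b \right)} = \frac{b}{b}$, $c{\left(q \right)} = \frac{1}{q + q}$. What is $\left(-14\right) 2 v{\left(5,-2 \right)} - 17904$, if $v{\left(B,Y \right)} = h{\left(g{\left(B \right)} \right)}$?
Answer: $-17904 - 14 i \sqrt{34} \approx -17904.0 - 81.633 i$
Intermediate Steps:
$c{\left(q \right)} = \frac{1}{2 q}$
$g{\left(b \right)} = -8$ ($g{\left(b \right)} = -9 + \frac{b}{b} = -9 + 1 = -8$)
$h{\left(Q \right)} = \sqrt{- \frac{1}{2} + Q}$ ($h{\left(Q \right)} = \sqrt{Q + \frac{1}{2 \left(-1\right)}} = \sqrt{Q + \frac{1}{2} \left(-1\right)} = \sqrt{Q - \frac{1}{2}} = \sqrt{- \frac{1}{2} + Q}$)
$v{\left(B,Y \right)} = \frac{i \sqrt{34}}{2}$ ($v{\left(B,Y \right)} = \frac{\sqrt{-2 + 4 \left(-8\right)}}{2} = \frac{\sqrt{-2 - 32}}{2} = \frac{\sqrt{-34}}{2} = \frac{i \sqrt{34}}{2}$)
$\left(-14\right) 2 v{\left(5,-2 \right)} - 17904 = \left(-14\right) 2 \frac{i \sqrt{34}}{2} - 17904 = - 28 \frac{i \sqrt{34}}{2} - 17904 = - 14 i \sqrt{34} - 17904 = -17904 - 14 i \sqrt{34}$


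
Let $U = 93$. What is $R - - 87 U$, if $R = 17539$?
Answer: $25630$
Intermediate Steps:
$R - - 87 U = 17539 - \left(-87\right) 93 = 17539 - -8091 = 17539 + 8091 = 25630$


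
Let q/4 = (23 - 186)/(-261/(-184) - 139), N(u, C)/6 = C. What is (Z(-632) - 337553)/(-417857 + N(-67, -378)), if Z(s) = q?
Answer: 8545034227/10635464375 ≈ 0.80345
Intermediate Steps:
N(u, C) = 6*C
q = 119968/25315 (q = 4*((23 - 186)/(-261/(-184) - 139)) = 4*(-163/(-261*(-1/184) - 139)) = 4*(-163/(261/184 - 139)) = 4*(-163/(-25315/184)) = 4*(-163*(-184/25315)) = 4*(29992/25315) = 119968/25315 ≈ 4.7390)
Z(s) = 119968/25315
(Z(-632) - 337553)/(-417857 + N(-67, -378)) = (119968/25315 - 337553)/(-417857 + 6*(-378)) = -8545034227/(25315*(-417857 - 2268)) = -8545034227/25315/(-420125) = -8545034227/25315*(-1/420125) = 8545034227/10635464375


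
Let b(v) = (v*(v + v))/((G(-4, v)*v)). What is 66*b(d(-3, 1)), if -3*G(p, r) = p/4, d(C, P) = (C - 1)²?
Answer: 6336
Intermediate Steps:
d(C, P) = (-1 + C)²
G(p, r) = -p/12 (G(p, r) = -p/(3*4) = -p/12)
b(v) = 6*v (b(v) = (v*(v + v))/(((-1/12*(-4))*v)) = (v*(2*v))/((v/3)) = (2*v²)*(3/v) = 6*v)
66*b(d(-3, 1)) = 66*(6*(-1 - 3)²) = 66*(6*(-4)²) = 66*(6*16) = 66*96 = 6336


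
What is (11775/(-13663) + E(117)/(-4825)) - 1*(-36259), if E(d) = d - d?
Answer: 495394942/13663 ≈ 36258.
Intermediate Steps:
E(d) = 0
(11775/(-13663) + E(117)/(-4825)) - 1*(-36259) = (11775/(-13663) + 0/(-4825)) - 1*(-36259) = (11775*(-1/13663) + 0*(-1/4825)) + 36259 = (-11775/13663 + 0) + 36259 = -11775/13663 + 36259 = 495394942/13663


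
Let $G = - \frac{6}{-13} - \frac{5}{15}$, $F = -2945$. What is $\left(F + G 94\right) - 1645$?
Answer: $- \frac{178540}{39} \approx -4577.9$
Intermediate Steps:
$G = \frac{5}{39}$ ($G = \left(-6\right) \left(- \frac{1}{13}\right) - \frac{1}{3} = \frac{6}{13} - \frac{1}{3} = \frac{5}{39} \approx 0.12821$)
$\left(F + G 94\right) - 1645 = \left(-2945 + \frac{5}{39} \cdot 94\right) - 1645 = \left(-2945 + \frac{470}{39}\right) - 1645 = - \frac{114385}{39} - 1645 = - \frac{178540}{39}$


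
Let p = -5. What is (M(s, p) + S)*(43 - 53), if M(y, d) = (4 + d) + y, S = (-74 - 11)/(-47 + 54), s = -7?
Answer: 1410/7 ≈ 201.43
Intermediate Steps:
S = -85/7 ≈ -12.143
M(y, d) = 4 + d + y
(M(s, p) + S)*(43 - 53) = ((4 - 5 - 7) - 85/7)*(43 - 53) = (-8 - 85/7)*(-10) = -141/7*(-10) = 1410/7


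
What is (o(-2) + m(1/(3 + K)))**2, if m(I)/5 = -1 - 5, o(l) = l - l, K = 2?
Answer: 900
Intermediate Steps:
o(l) = 0
m(I) = -30 (m(I) = 5*(-1 - 5) = 5*(-6) = -30)
(o(-2) + m(1/(3 + K)))**2 = (0 - 30)**2 = (-30)**2 = 900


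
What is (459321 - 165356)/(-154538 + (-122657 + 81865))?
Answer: -58793/39066 ≈ -1.5050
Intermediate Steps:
(459321 - 165356)/(-154538 + (-122657 + 81865)) = 293965/(-154538 - 40792) = 293965/(-195330) = 293965*(-1/195330) = -58793/39066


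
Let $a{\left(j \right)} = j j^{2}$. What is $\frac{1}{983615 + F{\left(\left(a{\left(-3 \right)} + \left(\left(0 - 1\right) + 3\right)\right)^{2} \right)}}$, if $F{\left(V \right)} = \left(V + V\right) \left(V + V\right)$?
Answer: $\frac{1}{2546115} \approx 3.9276 \cdot 10^{-7}$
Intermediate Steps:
$a{\left(j \right)} = j^{3}$
$F{\left(V \right)} = 4 V^{2}$ ($F{\left(V \right)} = 2 V 2 V = 4 V^{2}$)
$\frac{1}{983615 + F{\left(\left(a{\left(-3 \right)} + \left(\left(0 - 1\right) + 3\right)\right)^{2} \right)}} = \frac{1}{983615 + 4 \left(\left(\left(-3\right)^{3} + \left(\left(0 - 1\right) + 3\right)\right)^{2}\right)^{2}} = \frac{1}{983615 + 4 \left(\left(-27 + \left(-1 + 3\right)\right)^{2}\right)^{2}} = \frac{1}{983615 + 4 \left(\left(-27 + 2\right)^{2}\right)^{2}} = \frac{1}{983615 + 4 \left(\left(-25\right)^{2}\right)^{2}} = \frac{1}{983615 + 4 \cdot 625^{2}} = \frac{1}{983615 + 4 \cdot 390625} = \frac{1}{983615 + 1562500} = \frac{1}{2546115}$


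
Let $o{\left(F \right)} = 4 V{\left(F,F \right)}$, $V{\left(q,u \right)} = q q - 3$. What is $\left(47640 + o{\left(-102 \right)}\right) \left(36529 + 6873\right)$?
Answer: $3873368088$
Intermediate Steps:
$V{\left(q,u \right)} = -3 + q^{2}$ ($V{\left(q,u \right)} = q^{2} - 3 = -3 + q^{2}$)
$o{\left(F \right)} = -12 + 4 F^{2}$ ($o{\left(F \right)} = 4 \left(-3 + F^{2}\right) = -12 + 4 F^{2}$)
$\left(47640 + o{\left(-102 \right)}\right) \left(36529 + 6873\right) = \left(47640 - \left(12 - 4 \left(-102\right)^{2}\right)\right) \left(36529 + 6873\right) = \left(47640 + \left(-12 + 4 \cdot 10404\right)\right) 43402 = \left(47640 + \left(-12 + 41616\right)\right) 43402 = \left(47640 + 41604\right) 43402 = 89244 \cdot 43402 = 3873368088$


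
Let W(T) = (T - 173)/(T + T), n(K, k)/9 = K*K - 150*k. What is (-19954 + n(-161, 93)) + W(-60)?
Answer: 10534433/120 ≈ 87787.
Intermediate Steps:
n(K, k) = -1350*k + 9*K**2 (n(K, k) = 9*(K*K - 150*k) = 9*(K**2 - 150*k) = -1350*k + 9*K**2)
W(T) = (-173 + T)/(2*T) (W(T) = (-173 + T)/((2*T)) = (-173 + T)*(1/(2*T)) = (-173 + T)/(2*T))
(-19954 + n(-161, 93)) + W(-60) = (-19954 + (-1350*93 + 9*(-161)**2)) + (1/2)*(-173 - 60)/(-60) = (-19954 + (-125550 + 9*25921)) + (1/2)*(-1/60)*(-233) = (-19954 + (-125550 + 233289)) + 233/120 = (-19954 + 107739) + 233/120 = 87785 + 233/120 = 10534433/120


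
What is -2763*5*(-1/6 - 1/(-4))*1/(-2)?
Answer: 4605/8 ≈ 575.63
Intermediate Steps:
-2763*5*(-1/6 - 1/(-4))*1/(-2) = -2763*5*(-1*1/6 - 1*(-1/4))*1*(-1/2) = -2763*5*(-1/6 + 1/4)*(-1)/2 = -2763*5*(1/12)*(-1)/2 = -4605*(-1)/(4*2) = -2763*(-5/24) = 4605/8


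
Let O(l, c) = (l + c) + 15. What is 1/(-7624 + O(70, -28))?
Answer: -1/7567 ≈ -0.00013215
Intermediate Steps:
O(l, c) = 15 + c + l (O(l, c) = (c + l) + 15 = 15 + c + l)
1/(-7624 + O(70, -28)) = 1/(-7624 + (15 - 28 + 70)) = 1/(-7624 + 57) = 1/(-7567) = -1/7567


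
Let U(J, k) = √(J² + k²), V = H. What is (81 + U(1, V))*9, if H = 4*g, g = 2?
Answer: 729 + 9*√65 ≈ 801.56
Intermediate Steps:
H = 8 (H = 4*2 = 8)
V = 8
(81 + U(1, V))*9 = (81 + √(1² + 8²))*9 = (81 + √(1 + 64))*9 = (81 + √65)*9 = 729 + 9*√65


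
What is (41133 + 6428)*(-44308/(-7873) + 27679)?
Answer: 10366446688075/7873 ≈ 1.3167e+9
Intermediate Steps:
(41133 + 6428)*(-44308/(-7873) + 27679) = 47561*(-44308*(-1/7873) + 27679) = 47561*(44308/7873 + 27679) = 47561*(217961075/7873) = 10366446688075/7873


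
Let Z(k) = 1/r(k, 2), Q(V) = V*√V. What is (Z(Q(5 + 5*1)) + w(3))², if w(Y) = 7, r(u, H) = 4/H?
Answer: 225/4 ≈ 56.250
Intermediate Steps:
Q(V) = V^(3/2)
Z(k) = ½ (Z(k) = 1/(4/2) = 1/(4*(½)) = 1/2 = ½)
(Z(Q(5 + 5*1)) + w(3))² = (½ + 7)² = (15/2)² = 225/4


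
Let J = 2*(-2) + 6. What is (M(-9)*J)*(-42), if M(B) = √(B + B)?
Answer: -252*I*√2 ≈ -356.38*I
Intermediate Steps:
M(B) = √2*√B (M(B) = √(2*B) = √2*√B)
J = 2 (J = -4 + 6 = 2)
(M(-9)*J)*(-42) = ((√2*√(-9))*2)*(-42) = ((√2*(3*I))*2)*(-42) = ((3*I*√2)*2)*(-42) = (6*I*√2)*(-42) = -252*I*√2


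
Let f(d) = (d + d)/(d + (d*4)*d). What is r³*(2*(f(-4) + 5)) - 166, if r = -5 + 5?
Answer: -166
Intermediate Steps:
r = 0
f(d) = 2*d/(d + 4*d²) (f(d) = (2*d)/(d + (4*d)*d) = (2*d)/(d + 4*d²) = 2*d/(d + 4*d²))
r³*(2*(f(-4) + 5)) - 166 = 0³*(2*(2/(1 + 4*(-4)) + 5)) - 166 = 0*(2*(2/(1 - 16) + 5)) - 166 = 0*(2*(2/(-15) + 5)) - 166 = 0*(2*(2*(-1/15) + 5)) - 166 = 0*(2*(-2/15 + 5)) - 166 = 0*(2*(73/15)) - 166 = 0*(146/15) - 166 = 0 - 166 = -166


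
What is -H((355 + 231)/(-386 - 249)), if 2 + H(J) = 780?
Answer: -778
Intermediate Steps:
H(J) = 778 (H(J) = -2 + 780 = 778)
-H((355 + 231)/(-386 - 249)) = -1*778 = -778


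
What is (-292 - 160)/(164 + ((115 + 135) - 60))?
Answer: -226/177 ≈ -1.2768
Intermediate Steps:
(-292 - 160)/(164 + ((115 + 135) - 60)) = -452/(164 + (250 - 60)) = -452/(164 + 190) = -452/354 = -452*1/354 = -226/177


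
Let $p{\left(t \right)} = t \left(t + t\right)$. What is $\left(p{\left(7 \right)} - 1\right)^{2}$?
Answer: $9409$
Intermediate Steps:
$p{\left(t \right)} = 2 t^{2}$ ($p{\left(t \right)} = t 2 t = 2 t^{2}$)
$\left(p{\left(7 \right)} - 1\right)^{2} = \left(2 \cdot 7^{2} - 1\right)^{2} = \left(2 \cdot 49 - 1\right)^{2} = \left(98 - 1\right)^{2} = 97^{2} = 9409$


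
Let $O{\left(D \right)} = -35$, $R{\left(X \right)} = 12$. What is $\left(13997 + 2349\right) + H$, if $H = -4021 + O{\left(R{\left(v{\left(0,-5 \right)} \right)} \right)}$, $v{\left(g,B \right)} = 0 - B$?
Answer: $12290$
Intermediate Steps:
$v{\left(g,B \right)} = - B$
$H = -4056$ ($H = -4021 - 35 = -4056$)
$\left(13997 + 2349\right) + H = \left(13997 + 2349\right) - 4056 = 16346 - 4056 = 12290$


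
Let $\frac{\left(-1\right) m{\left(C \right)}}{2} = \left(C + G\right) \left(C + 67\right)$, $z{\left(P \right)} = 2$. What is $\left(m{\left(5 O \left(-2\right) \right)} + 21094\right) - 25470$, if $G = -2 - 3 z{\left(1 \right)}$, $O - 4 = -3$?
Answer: $-2324$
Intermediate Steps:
$O = 1$ ($O = 4 - 3 = 1$)
$G = -8$ ($G = -2 - 6 = -8$)
$m{\left(C \right)} = - 2 \left(-8 + C\right) \left(67 + C\right)$ ($m{\left(C \right)} = - 2 \left(C - 8\right) \left(C + 67\right) = - 2 \left(-8 + C\right) \left(67 + C\right)$)
$\left(m{\left(5 O \left(-2\right) \right)} + 21094\right) - 25470 = \left(\left(1072 - 118 \cdot 5 \cdot 1 \left(-2\right) - 2 \left(5 \cdot 1 \left(-2\right)\right)^{2}\right) + 21094\right) - 25470 = \left(\left(1072 - 118 \cdot 5 \left(-2\right) - 2 \left(5 \left(-2\right)\right)^{2}\right) + 21094\right) - 25470 = \left(\left(1072 - -1180 - 2 \left(-10\right)^{2}\right) + 21094\right) - 25470 = \left(\left(1072 + 1180 - 200\right) + 21094\right) - 25470 = \left(2052 + 21094\right) - 25470 = 23146 - 25470 = -2324$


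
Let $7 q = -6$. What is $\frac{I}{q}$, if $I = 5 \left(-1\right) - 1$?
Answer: $7$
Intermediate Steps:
$q = - \frac{6}{7}$ ($q = \frac{1}{7} \left(-6\right) = - \frac{6}{7} \approx -0.85714$)
$I = -6$ ($I = -5 - 1 = -6$)
$\frac{I}{q} = - \frac{6}{- \frac{6}{7}} = \left(-6\right) \left(- \frac{7}{6}\right) = 7$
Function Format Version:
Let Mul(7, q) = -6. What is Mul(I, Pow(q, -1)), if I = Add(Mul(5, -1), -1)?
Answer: 7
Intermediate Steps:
q = Rational(-6, 7) (q = Mul(Rational(1, 7), -6) = Rational(-6, 7) ≈ -0.85714)
I = -6 (I = Add(-5, -1) = -6)
Mul(I, Pow(q, -1)) = Mul(-6, Pow(Rational(-6, 7), -1)) = Mul(-6, Rational(-7, 6)) = 7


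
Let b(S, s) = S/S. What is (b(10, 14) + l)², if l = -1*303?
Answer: 91204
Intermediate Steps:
b(S, s) = 1
l = -303
(b(10, 14) + l)² = (1 - 303)² = (-302)² = 91204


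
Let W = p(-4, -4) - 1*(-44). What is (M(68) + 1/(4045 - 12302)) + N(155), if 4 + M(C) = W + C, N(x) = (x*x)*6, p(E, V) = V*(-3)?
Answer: 1191237389/8257 ≈ 1.4427e+5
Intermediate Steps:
p(E, V) = -3*V
W = 56 (W = -3*(-4) - 1*(-44) = 12 + 44 = 56)
N(x) = 6*x² (N(x) = x²*6 = 6*x²)
M(C) = 52 + C (M(C) = -4 + (56 + C) = 52 + C)
(M(68) + 1/(4045 - 12302)) + N(155) = ((52 + 68) + 1/(4045 - 12302)) + 6*155² = (120 + 1/(-8257)) + 6*24025 = (120 - 1/8257) + 144150 = 990839/8257 + 144150 = 1191237389/8257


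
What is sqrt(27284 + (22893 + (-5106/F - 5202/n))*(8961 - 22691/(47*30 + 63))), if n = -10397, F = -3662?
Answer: 2*sqrt(4474057089912395753391680722)/9347121337 ≈ 14312.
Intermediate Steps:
sqrt(27284 + (22893 + (-5106/F - 5202/n))*(8961 - 22691/(47*30 + 63))) = sqrt(27284 + (22893 + (-5106/(-3662) - 5202/(-10397)))*(8961 - 22691/(47*30 + 63))) = sqrt(27284 + (22893 + (-5106*(-1/3662) - 5202*(-1/10397)))*(8961 - 22691/(1410 + 63))) = sqrt(27284 + (22893 + (2553/1831 + 5202/10397))*(8961 - 22691/1473)) = sqrt(27284 + (22893 + 36068403/19036907)*(8961 - 22691*1/1473)) = sqrt(27284 + 435847980354*(8961 - 22691/1473)/19036907) = sqrt(27284 + (435847980354/19036907)*(13176862/1473)) = sqrt(27284 + 1914369563367789716/9347121337) = sqrt(1914624590226348424/9347121337) = 2*sqrt(4474057089912395753391680722)/9347121337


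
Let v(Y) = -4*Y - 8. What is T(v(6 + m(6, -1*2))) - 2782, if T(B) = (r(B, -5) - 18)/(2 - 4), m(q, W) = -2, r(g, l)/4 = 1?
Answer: -2775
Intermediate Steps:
r(g, l) = 4 (r(g, l) = 4*1 = 4)
v(Y) = -8 - 4*Y
T(B) = 7 (T(B) = (4 - 18)/(2 - 4) = -14/(-2) = -14*(-1/2) = 7)
T(v(6 + m(6, -1*2))) - 2782 = 7 - 2782 = -2775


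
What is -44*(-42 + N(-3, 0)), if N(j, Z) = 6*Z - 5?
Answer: 2068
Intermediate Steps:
N(j, Z) = -5 + 6*Z
-44*(-42 + N(-3, 0)) = -44*(-42 + (-5 + 6*0)) = -44*(-42 + (-5 + 0)) = -44*(-42 - 5) = -44*(-47) = 2068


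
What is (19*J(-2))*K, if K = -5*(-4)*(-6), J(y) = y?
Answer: 4560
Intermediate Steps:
K = -120 (K = 20*(-6) = -120)
(19*J(-2))*K = (19*(-2))*(-120) = -38*(-120) = 4560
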